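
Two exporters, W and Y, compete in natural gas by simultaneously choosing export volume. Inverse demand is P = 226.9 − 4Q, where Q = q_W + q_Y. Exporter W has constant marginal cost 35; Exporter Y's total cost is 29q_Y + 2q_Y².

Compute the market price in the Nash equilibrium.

110.56

Exporter W's profit: π = q_W(226.9 − 4(q_W + q_Y)) − 35q_W.
∂π/∂q_W = 191.9 − 8q_W − 4q_Y = 0, so q_W = 23.9875 − 0.5q_Y.
For Y: ∂π/∂q_Y = 197.9 − 12q_Y − 4q_W = 0 ⇒ q_Y = 1979/120 − (1/3)q_W.
Plugging q_Y into W's best response: q_W = 23.9875 − 0.5(1979/120 − (1/3)q_W) ⇒ (5/6)q_W = 1889/120, so q_W = 18.89.
Then q_Y = 1979/120 − (1/3)·18.89 = 10.195.
Equilibrium price: P = 226.9 − 4·29.085 = 110.56.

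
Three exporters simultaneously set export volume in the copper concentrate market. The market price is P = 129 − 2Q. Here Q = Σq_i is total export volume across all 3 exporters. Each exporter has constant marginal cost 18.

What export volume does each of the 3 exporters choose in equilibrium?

13.875

A representative exporter's profit is π_i = q_i(129 − 2Q) − 18q_i, with Q = q_i + Σ_{j≠i} q_j.
First-order condition: 111 − 4q_i − 2Σ_{j≠i} q_j = 0.
With identical exporters, set every q_j = q: then 111 − 4q − 4q = 0, i.e. q = 111/8 = 13.875.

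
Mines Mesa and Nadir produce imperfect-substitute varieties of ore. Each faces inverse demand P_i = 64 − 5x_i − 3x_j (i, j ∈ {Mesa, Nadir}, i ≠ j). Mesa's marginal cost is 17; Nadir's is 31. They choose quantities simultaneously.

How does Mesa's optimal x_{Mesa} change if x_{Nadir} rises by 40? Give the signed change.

-12

Mine Mesa's profit: π = x_{Mesa}(64 − 5x_{Mesa} − 3x_{Nadir}) − 17x_{Mesa}.
∂π/∂x_{Mesa} = 47 − 10x_{Mesa} − 3x_{Nadir} = 0 ⇒ x_{Mesa} = 4.7 − 0.3x_{Nadir}.
The reaction-function slope is −0.3, so a 40-unit rise in x_{Nadir} moves x_{Mesa} by −0.3 × 40 = −12. Mesa's best response falls — the actions are strategic substitutes.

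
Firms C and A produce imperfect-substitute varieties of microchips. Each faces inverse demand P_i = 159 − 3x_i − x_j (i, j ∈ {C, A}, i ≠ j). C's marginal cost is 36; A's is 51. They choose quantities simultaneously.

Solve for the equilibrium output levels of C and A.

18, 15

Firm C's profit: π = x_C(159 − 3x_C − x_A) − 36x_C.
∂π/∂x_C = 123 − 6x_C − x_A = 0 ⇒ x_C = 20.5 − (1/6)x_A.
Similarly x_A = 18 − (1/6)x_C.
Solving the two reaction functions simultaneously: (1 − (−1/6)(−1/6))x_C = 20.5 − (1/6)·18, so (35/36)x_C = 17.5 and x_C = 18.
Then x_A = 18 − (1/6)·18 = 15.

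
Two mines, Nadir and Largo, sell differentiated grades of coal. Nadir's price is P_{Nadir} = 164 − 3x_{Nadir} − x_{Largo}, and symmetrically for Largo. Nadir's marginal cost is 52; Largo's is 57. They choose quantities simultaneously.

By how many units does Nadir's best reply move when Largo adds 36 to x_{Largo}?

Mine Nadir's profit: π = x_{Nadir}(164 − 3x_{Nadir} − x_{Largo}) − 52x_{Nadir}.
∂π/∂x_{Nadir} = 112 − 6x_{Nadir} − x_{Largo} = 0 ⇒ x_{Nadir} = 56/3 − (1/6)x_{Largo}.
The reaction-function slope is −1/6, so a 36-unit rise in x_{Largo} moves x_{Nadir} by −1/6 × 36 = −6. Nadir's best response falls — the actions are strategic substitutes.

-6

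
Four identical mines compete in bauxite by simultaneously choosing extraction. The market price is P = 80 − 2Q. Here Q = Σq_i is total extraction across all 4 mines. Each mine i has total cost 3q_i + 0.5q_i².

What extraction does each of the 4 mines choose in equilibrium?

7

A representative mine's profit is π_i = q_i(80 − 2Q) − 3q_i − 0.5q_i², with Q = q_i + Σ_{j≠i} q_j.
First-order condition: 77 − 5q_i − 2Σ_{j≠i} q_j = 0.
With identical mines, set every q_j = q: then 77 − 5q − 6q = 0, i.e. q = 77/11 = 7.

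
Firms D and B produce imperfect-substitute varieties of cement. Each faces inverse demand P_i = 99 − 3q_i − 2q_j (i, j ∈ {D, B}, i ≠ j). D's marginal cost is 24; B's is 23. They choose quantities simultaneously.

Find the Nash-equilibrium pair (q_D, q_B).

Firm D's profit: π = q_D(99 − 3q_D − 2q_B) − 24q_D.
∂π/∂q_D = 75 − 6q_D − 2q_B = 0 ⇒ q_D = 12.5 − (1/3)q_B.
Similarly q_B = 38/3 − (1/3)q_D.
Substituting the second reaction function into the first: q_D = 12.5 − (1/3)(38/3 − (1/3)q_D), which gives (8/9)q_D = 149/18 ⇒ q_D = 9.3125.
Then q_B = 38/3 − (1/3)·9.3125 = 9.5625.

9.3125, 9.5625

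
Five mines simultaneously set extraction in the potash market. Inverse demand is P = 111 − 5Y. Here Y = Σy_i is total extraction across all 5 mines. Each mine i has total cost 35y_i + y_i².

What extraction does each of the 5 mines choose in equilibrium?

A representative mine's profit is π_i = y_i(111 − 5Y) − 35y_i − y_i², with Y = y_i + Σ_{j≠i} y_j.
First-order condition: 76 − 12y_i − 5Σ_{j≠i} y_j = 0.
With identical mines, set every y_j = y: then 76 − 12y − 20y = 0, i.e. y = 76/32 = 2.375.

2.375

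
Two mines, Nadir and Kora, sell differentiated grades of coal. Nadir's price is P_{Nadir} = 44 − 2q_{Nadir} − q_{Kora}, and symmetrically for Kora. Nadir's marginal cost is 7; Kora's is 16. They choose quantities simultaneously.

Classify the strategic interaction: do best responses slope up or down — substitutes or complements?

strategic substitutes

Mine Nadir's profit: π = q_{Nadir}(44 − 2q_{Nadir} − q_{Kora}) − 7q_{Nadir}.
∂π/∂q_{Nadir} = 37 − 4q_{Nadir} − q_{Kora} = 0 ⇒ q_{Nadir} = 9.25 − 0.25q_{Kora}.
The best-response slope dq_{Nadir}/dq_{Kora} = −0.25 < 0: the reaction function is downward-sloping, so the choices are strategic substitutes.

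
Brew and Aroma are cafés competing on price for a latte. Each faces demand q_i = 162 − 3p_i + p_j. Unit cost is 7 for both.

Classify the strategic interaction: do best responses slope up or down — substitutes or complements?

Brew's profit: π = (p_{Brew} − 7)(162 − 3p_{Brew} + p_{Aroma}).
∂π/∂p_{Brew} = 183 − 6p_{Brew} + p_{Aroma} = 0 ⇒ p_{Brew} = 30.5 + (1/6)p_{Aroma}.
The best-response slope dp_{Brew}/dp_{Aroma} = 1/6 > 0: the reaction function is upward-sloping, so the choices are strategic complements.

strategic complements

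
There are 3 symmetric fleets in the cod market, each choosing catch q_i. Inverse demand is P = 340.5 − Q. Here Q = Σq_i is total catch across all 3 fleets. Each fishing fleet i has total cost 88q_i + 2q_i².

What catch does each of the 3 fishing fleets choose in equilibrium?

31.5625

A representative fishing fleet's profit is π_i = q_i(340.5 − Q) − 88q_i − 2q_i², with Q = q_i + Σ_{j≠i} q_j.
First-order condition: 252.5 − 6q_i − Σ_{j≠i} q_j = 0.
In a symmetric equilibrium every fishing fleet chooses the same q, so Σ_{j≠i} q_j = 2q. The condition becomes 252.5 − 8q = 0, giving q = 252.5/8 = 31.5625.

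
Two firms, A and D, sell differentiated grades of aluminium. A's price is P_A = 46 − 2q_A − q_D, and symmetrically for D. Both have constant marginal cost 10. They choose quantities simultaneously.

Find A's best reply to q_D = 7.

7.25

Firm A's profit: π = q_A(46 − 2q_A − q_D) − 10q_A.
∂π/∂q_A = 36 − 4q_A − q_D = 0 ⇒ q_A = 9 − 0.25q_D.
At q_D = 7: q_A = 9 − 0.25·7 = 7.25.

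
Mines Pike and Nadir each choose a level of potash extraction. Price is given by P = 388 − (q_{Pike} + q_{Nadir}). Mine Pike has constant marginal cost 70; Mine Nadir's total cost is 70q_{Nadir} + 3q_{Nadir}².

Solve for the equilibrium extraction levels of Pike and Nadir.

148.4, 21.2

Mine Pike's profit: π = q_{Pike}(388 − (q_{Pike} + q_{Nadir})) − 70q_{Pike}.
∂π/∂q_{Pike} = 318 − 2q_{Pike} − q_{Nadir} = 0, so q_{Pike} = 159 − 0.5q_{Nadir}.
For Nadir: ∂π/∂q_{Nadir} = 318 − 8q_{Nadir} − q_{Pike} = 0 ⇒ q_{Nadir} = 39.75 − 0.125q_{Pike}.
Plugging q_{Nadir} into Pike's best response: q_{Pike} = 159 − 0.5(39.75 − 0.125q_{Pike}) ⇒ 0.9375q_{Pike} = 139.125, so q_{Pike} = 148.4.
Then q_{Nadir} = 39.75 − 0.125·148.4 = 21.2.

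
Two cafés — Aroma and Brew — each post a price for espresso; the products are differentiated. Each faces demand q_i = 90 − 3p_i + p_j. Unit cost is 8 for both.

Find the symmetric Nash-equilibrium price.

22.8

Aroma's profit: π = (p_{Aroma} − 8)(90 − 3p_{Aroma} + p_{Brew}).
∂π/∂p_{Aroma} = 114 − 6p_{Aroma} + p_{Brew} = 0 ⇒ p_{Aroma} = 19 + (1/6)p_{Brew}.
The game is symmetric, so in equilibrium p_{Brew} = p_{Aroma}: the reaction function gives (5/6)p_{Aroma} = 19, hence p_{Aroma} = 22.8.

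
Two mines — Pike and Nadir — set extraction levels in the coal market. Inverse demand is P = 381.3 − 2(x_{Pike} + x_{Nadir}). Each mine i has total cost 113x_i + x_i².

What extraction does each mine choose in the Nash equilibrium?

Mine Pike's profit: π = x_{Pike}(381.3 − 2(x_{Pike} + x_{Nadir})) − 113x_{Pike} − x_{Pike}².
∂π/∂x_{Pike} = 268.3 − 6x_{Pike} − 2x_{Nadir} = 0, so x_{Pike} = 2683/60 − (1/3)x_{Nadir}.
Setting x_{Pike} = x_{Nadir} in the reaction function: x_{Pike} = 2683/60 − (1/3)x_{Pike}, so x_{Pike} = (2683/60) / (4/3) = 33.5375.

33.5375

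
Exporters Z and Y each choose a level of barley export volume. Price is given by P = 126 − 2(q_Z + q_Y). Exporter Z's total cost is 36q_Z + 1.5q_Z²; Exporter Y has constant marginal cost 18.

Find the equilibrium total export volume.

30

Exporter Z's profit: π = q_Z(126 − 2(q_Z + q_Y)) − 36q_Z − 1.5q_Z².
∂π/∂q_Z = 90 − 7q_Z − 2q_Y = 0, so q_Z = 90/7 − (2/7)q_Y.
For Y: ∂π/∂q_Y = 108 − 4q_Y − 2q_Z = 0 ⇒ q_Y = 27 − 0.5q_Z.
Solving the two reaction functions simultaneously: (1 − (−2/7)(−0.5))q_Z = 90/7 − (2/7)·27, so (6/7)q_Z = 36/7 and q_Z = 6.
Then q_Y = 27 − 0.5·6 = 24.
Total export volume: 6 + 24 = 30.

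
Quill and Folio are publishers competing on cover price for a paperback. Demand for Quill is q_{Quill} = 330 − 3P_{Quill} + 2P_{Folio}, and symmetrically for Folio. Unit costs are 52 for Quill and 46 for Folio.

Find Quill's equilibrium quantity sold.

205.125

Quill's profit: π = (P_{Quill} − 52)(330 − 3P_{Quill} + 2P_{Folio}).
∂π/∂P_{Quill} = 486 − 6P_{Quill} + 2P_{Folio} = 0 ⇒ P_{Quill} = 81 + (1/3)P_{Folio}.
Similarly P_{Folio} = 78 + (1/3)P_{Quill}.
Plugging P_{Folio} into Quill's best response: P_{Quill} = 81 + (1/3)(78 + (1/3)P_{Quill}) ⇒ (8/9)P_{Quill} = 107, so P_{Quill} = 120.375.
Then P_{Folio} = 78 + (1/3)·120.375 = 118.125.
q_{Quill} = 330 − 3·120.375 + 2·118.125 = 205.125.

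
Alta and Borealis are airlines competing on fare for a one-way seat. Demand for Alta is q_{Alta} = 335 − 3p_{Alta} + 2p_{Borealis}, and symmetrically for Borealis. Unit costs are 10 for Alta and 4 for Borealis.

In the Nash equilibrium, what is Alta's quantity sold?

Alta's profit: π = (p_{Alta} − 10)(335 − 3p_{Alta} + 2p_{Borealis}).
∂π/∂p_{Alta} = 365 − 6p_{Alta} + 2p_{Borealis} = 0 ⇒ p_{Alta} = 365/6 + (1/3)p_{Borealis}.
Similarly p_{Borealis} = 347/6 + (1/3)p_{Alta}.
Substituting the second reaction function into the first: p_{Alta} = 365/6 + (1/3)(347/6 + (1/3)p_{Alta}), which gives (8/9)p_{Alta} = 721/9 ⇒ p_{Alta} = 90.125.
Then p_{Borealis} = 347/6 + (1/3)·90.125 = 87.875.
q_{Alta} = 335 − 3·90.125 + 2·87.875 = 240.375.

240.375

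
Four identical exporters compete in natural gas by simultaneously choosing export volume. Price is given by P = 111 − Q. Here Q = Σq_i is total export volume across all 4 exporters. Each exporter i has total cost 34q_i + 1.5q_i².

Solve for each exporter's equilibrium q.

9.625

A representative exporter's profit is π_i = q_i(111 − Q) − 34q_i − 1.5q_i², with Q = q_i + Σ_{j≠i} q_j.
First-order condition: 77 − 5q_i − Σ_{j≠i} q_j = 0.
In a symmetric equilibrium every exporter chooses the same q, so Σ_{j≠i} q_j = 3q. The condition becomes 77 − 8q = 0, giving q = 77/8 = 9.625.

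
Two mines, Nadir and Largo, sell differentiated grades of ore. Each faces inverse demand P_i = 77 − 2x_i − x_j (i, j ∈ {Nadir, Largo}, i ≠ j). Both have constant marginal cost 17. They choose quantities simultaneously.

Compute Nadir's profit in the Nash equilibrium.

Mine Nadir's profit: π = x_{Nadir}(77 − 2x_{Nadir} − x_{Largo}) − 17x_{Nadir}.
∂π/∂x_{Nadir} = 60 − 4x_{Nadir} − x_{Largo} = 0 ⇒ x_{Nadir} = 15 − 0.25x_{Largo}.
By symmetry x_{Largo} = x_{Nadir}; substituting into the reaction function, 1.25x_{Nadir} = 15 and x_{Nadir} = 12.
P_{Nadir} = 77 − 2·12 − 12 = 41.
Profit = (41 − 17)·12 = 288.

288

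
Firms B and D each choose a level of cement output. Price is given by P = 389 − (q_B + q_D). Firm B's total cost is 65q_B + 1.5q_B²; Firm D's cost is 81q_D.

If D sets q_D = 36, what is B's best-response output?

Firm B's profit: π = q_B(389 − (q_B + q_D)) − 65q_B − 1.5q_B².
∂π/∂q_B = 324 − 5q_B − q_D = 0, so q_B = 64.8 − 0.2q_D.
At q_D = 36: q_B = 64.8 − 0.2·36 = 57.6.

57.6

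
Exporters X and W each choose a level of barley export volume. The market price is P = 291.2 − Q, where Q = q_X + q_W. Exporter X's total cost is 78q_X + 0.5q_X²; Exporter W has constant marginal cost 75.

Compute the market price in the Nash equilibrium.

162.08

Exporter X's profit: π = q_X(291.2 − (q_X + q_W)) − 78q_X − 0.5q_X².
∂π/∂q_X = 213.2 − 3q_X − q_W = 0, so q_X = 1066/15 − (1/3)q_W.
For W: ∂π/∂q_W = 216.2 − 2q_W − q_X = 0 ⇒ q_W = 108.1 − 0.5q_X.
Solving the two reaction functions simultaneously: (1 − (−1/3)(−0.5))q_X = 1066/15 − (1/3)·108.1, so (5/6)q_X = 1051/30 and q_X = 42.04.
Then q_W = 108.1 − 0.5·42.04 = 87.08.
Equilibrium price: P = 291.2 − 129.12 = 162.08.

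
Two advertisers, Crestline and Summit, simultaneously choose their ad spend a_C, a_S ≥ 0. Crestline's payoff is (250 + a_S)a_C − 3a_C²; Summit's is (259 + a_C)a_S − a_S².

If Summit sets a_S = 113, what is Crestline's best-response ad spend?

Expanding Crestline's payoff: 250a_C + a_Sa_C − 3a_C².
∂π/∂a_C = 250 + a_S − 6a_C = 0, so a_C = 125/3 + (1/6)a_S.
At a_S = 113: a_C = 125/3 + (1/6)·113 = 60.5.

60.5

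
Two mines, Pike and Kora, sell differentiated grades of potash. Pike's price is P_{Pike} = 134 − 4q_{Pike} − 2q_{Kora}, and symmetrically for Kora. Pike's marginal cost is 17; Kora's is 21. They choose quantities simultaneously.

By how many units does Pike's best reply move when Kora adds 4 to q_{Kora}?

-1

Mine Pike's profit: π = q_{Pike}(134 − 4q_{Pike} − 2q_{Kora}) − 17q_{Pike}.
∂π/∂q_{Pike} = 117 − 8q_{Pike} − 2q_{Kora} = 0 ⇒ q_{Pike} = 14.625 − 0.25q_{Kora}.
The reaction-function slope is −0.25, so a 4-unit rise in q_{Kora} moves q_{Pike} by −0.25 × 4 = −1. Pike's best response falls — the actions are strategic substitutes.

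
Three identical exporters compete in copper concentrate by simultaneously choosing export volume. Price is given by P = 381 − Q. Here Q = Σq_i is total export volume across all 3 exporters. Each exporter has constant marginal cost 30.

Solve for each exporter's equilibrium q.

A representative exporter's profit is π_i = q_i(381 − Q) − 30q_i, with Q = q_i + Σ_{j≠i} q_j.
First-order condition: 351 − 2q_i − Σ_{j≠i} q_j = 0.
With identical exporters, set every q_j = q: then 351 − 2q − 2q = 0, i.e. q = 351/4 = 87.75.

87.75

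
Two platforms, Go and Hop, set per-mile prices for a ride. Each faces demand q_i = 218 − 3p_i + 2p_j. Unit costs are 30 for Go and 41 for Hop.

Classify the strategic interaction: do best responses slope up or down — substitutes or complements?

Go's profit: π = (p_{Go} − 30)(218 − 3p_{Go} + 2p_{Hop}).
∂π/∂p_{Go} = 308 − 6p_{Go} + 2p_{Hop} = 0 ⇒ p_{Go} = 154/3 + (1/3)p_{Hop}.
The best-response slope dp_{Go}/dp_{Hop} = 1/3 > 0: the reaction function is upward-sloping, so the choices are strategic complements.

strategic complements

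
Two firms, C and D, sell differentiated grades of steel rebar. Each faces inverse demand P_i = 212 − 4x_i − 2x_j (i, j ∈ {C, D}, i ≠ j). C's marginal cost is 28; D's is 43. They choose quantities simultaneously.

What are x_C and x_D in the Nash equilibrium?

Firm C's profit: π = x_C(212 − 4x_C − 2x_D) − 28x_C.
∂π/∂x_C = 184 − 8x_C − 2x_D = 0 ⇒ x_C = 23 − 0.25x_D.
Similarly x_D = 21.125 − 0.25x_C.
Solving the two reaction functions simultaneously: (1 − (−0.25)(−0.25))x_C = 23 − 0.25·21.125, so 0.9375x_C = 567/32 and x_C = 18.9.
Then x_D = 21.125 − 0.25·18.9 = 16.4.

18.9, 16.4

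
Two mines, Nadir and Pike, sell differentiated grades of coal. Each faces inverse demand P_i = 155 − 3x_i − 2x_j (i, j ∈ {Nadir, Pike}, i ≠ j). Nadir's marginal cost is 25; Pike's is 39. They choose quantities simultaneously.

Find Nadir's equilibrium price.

76.375

Mine Nadir's profit: π = x_{Nadir}(155 − 3x_{Nadir} − 2x_{Pike}) − 25x_{Nadir}.
∂π/∂x_{Nadir} = 130 − 6x_{Nadir} − 2x_{Pike} = 0 ⇒ x_{Nadir} = 65/3 − (1/3)x_{Pike}.
Similarly x_{Pike} = 58/3 − (1/3)x_{Nadir}.
Plugging x_{Pike} into Nadir's best response: x_{Nadir} = 65/3 − (1/3)(58/3 − (1/3)x_{Nadir}) ⇒ (8/9)x_{Nadir} = 137/9, so x_{Nadir} = 17.125.
Then x_{Pike} = 58/3 − (1/3)·17.125 = 13.625.
P_{Nadir} = 155 − 3·17.125 − 2·13.625 = 76.375.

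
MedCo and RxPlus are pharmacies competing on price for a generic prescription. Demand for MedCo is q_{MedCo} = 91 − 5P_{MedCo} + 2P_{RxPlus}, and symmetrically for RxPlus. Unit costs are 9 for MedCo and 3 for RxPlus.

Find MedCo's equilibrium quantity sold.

36.875

MedCo's profit: π = (P_{MedCo} − 9)(91 − 5P_{MedCo} + 2P_{RxPlus}).
∂π/∂P_{MedCo} = 136 − 10P_{MedCo} + 2P_{RxPlus} = 0 ⇒ P_{MedCo} = 13.6 + 0.2P_{RxPlus}.
Similarly P_{RxPlus} = 10.6 + 0.2P_{MedCo}.
Solving the two reaction functions simultaneously: (1 − (0.2)(0.2))P_{MedCo} = 13.6 + 0.2·10.6, so 0.96P_{MedCo} = 15.72 and P_{MedCo} = 16.375.
Then P_{RxPlus} = 10.6 + 0.2·16.375 = 13.875.
q_{MedCo} = 91 − 5·16.375 + 2·13.875 = 36.875.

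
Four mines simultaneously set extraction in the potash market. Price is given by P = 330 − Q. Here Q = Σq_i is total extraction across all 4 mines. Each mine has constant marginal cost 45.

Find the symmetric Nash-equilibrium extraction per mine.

57

A representative mine's profit is π_i = q_i(330 − Q) − 45q_i, with Q = q_i + Σ_{j≠i} q_j.
First-order condition: 285 − 2q_i − Σ_{j≠i} q_j = 0.
Imposing symmetry (q_j = q for all j) turns Σ_{j≠i} q_j into 3q, so 285 = 5q and q = 57.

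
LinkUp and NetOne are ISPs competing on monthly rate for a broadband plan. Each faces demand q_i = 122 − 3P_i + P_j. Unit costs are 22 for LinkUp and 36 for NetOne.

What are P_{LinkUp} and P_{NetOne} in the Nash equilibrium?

38.8, 44.8

LinkUp's profit: π = (P_{LinkUp} − 22)(122 − 3P_{LinkUp} + P_{NetOne}).
∂π/∂P_{LinkUp} = 188 − 6P_{LinkUp} + P_{NetOne} = 0 ⇒ P_{LinkUp} = 94/3 + (1/6)P_{NetOne}.
Similarly P_{NetOne} = 115/3 + (1/6)P_{LinkUp}.
Plugging P_{NetOne} into LinkUp's best response: P_{LinkUp} = 94/3 + (1/6)(115/3 + (1/6)P_{LinkUp}) ⇒ (35/36)P_{LinkUp} = 679/18, so P_{LinkUp} = 38.8.
Then P_{NetOne} = 115/3 + (1/6)·38.8 = 44.8.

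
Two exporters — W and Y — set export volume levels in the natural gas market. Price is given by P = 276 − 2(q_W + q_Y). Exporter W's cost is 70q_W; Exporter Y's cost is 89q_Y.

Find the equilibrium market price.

Exporter W's profit: π = q_W(276 − 2(q_W + q_Y)) − 70q_W.
∂π/∂q_W = 206 − 4q_W − 2q_Y = 0, so q_W = 51.5 − 0.5q_Y.
By the same steps for Y: q_Y = 46.75 − 0.5q_W.
Solving the two reaction functions simultaneously: (1 − (−0.5)(−0.5))q_W = 51.5 − 0.5·46.75, so 0.75q_W = 28.125 and q_W = 37.5.
Then q_Y = 46.75 − 0.5·37.5 = 28.
Equilibrium price: P = 276 − 2·65.5 = 145.

145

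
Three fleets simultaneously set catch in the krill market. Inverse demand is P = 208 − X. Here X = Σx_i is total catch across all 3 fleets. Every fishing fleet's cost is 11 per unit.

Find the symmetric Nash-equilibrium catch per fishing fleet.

49.25

A representative fishing fleet's profit is π_i = x_i(208 − X) − 11x_i, with X = x_i + Σ_{j≠i} x_j.
First-order condition: 197 − 2x_i − Σ_{j≠i} x_j = 0.
With identical fishing fleets, set every x_j = x: then 197 − 2x − 2x = 0, i.e. x = 197/4 = 49.25.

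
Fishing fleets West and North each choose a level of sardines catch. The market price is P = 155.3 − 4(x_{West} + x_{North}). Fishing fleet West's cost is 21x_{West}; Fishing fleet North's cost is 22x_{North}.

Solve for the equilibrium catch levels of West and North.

11.275, 11.025

Fishing fleet West's profit: π = x_{West}(155.3 − 4(x_{West} + x_{North})) − 21x_{West}.
∂π/∂x_{West} = 134.3 − 8x_{West} − 4x_{North} = 0, so x_{West} = 16.7875 − 0.5x_{North}.
By the same steps for North: x_{North} = 16.6625 − 0.5x_{West}.
Plugging x_{North} into West's best response: x_{West} = 16.7875 − 0.5(16.6625 − 0.5x_{West}) ⇒ 0.75x_{West} = 1353/160, so x_{West} = 11.275.
Then x_{North} = 16.6625 − 0.5·11.275 = 11.025.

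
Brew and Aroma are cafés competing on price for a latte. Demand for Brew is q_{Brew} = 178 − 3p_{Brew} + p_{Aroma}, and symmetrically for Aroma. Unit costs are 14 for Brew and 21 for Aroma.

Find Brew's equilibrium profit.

Brew's profit: π = (p_{Brew} − 14)(178 − 3p_{Brew} + p_{Aroma}).
∂π/∂p_{Brew} = 220 − 6p_{Brew} + p_{Aroma} = 0 ⇒ p_{Brew} = 110/3 + (1/6)p_{Aroma}.
Similarly p_{Aroma} = 241/6 + (1/6)p_{Brew}.
Plugging p_{Aroma} into Brew's best response: p_{Brew} = 110/3 + (1/6)(241/6 + (1/6)p_{Brew}) ⇒ (35/36)p_{Brew} = 1561/36, so p_{Brew} = 44.6.
Then p_{Aroma} = 241/6 + (1/6)·44.6 = 47.6.
q_{Brew} = 178 − 3·44.6 + 47.6 = 91.8.
Profit = (44.6 − 14)·91.8 = 2809.08.

2809.08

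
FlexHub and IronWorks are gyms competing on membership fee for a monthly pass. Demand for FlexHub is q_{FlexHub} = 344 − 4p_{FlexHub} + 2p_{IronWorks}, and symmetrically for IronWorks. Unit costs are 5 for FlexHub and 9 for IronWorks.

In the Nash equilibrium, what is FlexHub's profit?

12633.76

FlexHub's profit: π = (p_{FlexHub} − 5)(344 − 4p_{FlexHub} + 2p_{IronWorks}).
∂π/∂p_{FlexHub} = 364 − 8p_{FlexHub} + 2p_{IronWorks} = 0 ⇒ p_{FlexHub} = 45.5 + 0.25p_{IronWorks}.
Similarly p_{IronWorks} = 47.5 + 0.25p_{FlexHub}.
Solving the two reaction functions simultaneously: (1 − (0.25)(0.25))p_{FlexHub} = 45.5 + 0.25·47.5, so 0.9375p_{FlexHub} = 57.375 and p_{FlexHub} = 61.2.
Then p_{IronWorks} = 47.5 + 0.25·61.2 = 62.8.
q_{FlexHub} = 344 − 4·61.2 + 2·62.8 = 224.8.
Profit = (61.2 − 5)·224.8 = 12633.76.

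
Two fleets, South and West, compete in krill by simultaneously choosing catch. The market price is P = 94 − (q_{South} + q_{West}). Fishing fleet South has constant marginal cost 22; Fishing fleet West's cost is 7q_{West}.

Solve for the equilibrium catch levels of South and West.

19, 34

Fishing fleet South's profit: π = q_{South}(94 − (q_{South} + q_{West})) − 22q_{South}.
∂π/∂q_{South} = 72 − 2q_{South} − q_{West} = 0, so q_{South} = 36 − 0.5q_{West}.
By the same steps for West: q_{West} = 43.5 − 0.5q_{South}.
Solving the two reaction functions simultaneously: (1 − (−0.5)(−0.5))q_{South} = 36 − 0.5·43.5, so 0.75q_{South} = 14.25 and q_{South} = 19.
Then q_{West} = 43.5 − 0.5·19 = 34.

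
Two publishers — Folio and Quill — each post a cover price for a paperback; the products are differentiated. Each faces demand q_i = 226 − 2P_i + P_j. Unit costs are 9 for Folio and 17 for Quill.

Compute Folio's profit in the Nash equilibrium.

10775.12

Folio's profit: π = (P_{Folio} − 9)(226 − 2P_{Folio} + P_{Quill}).
∂π/∂P_{Folio} = 244 − 4P_{Folio} + P_{Quill} = 0 ⇒ P_{Folio} = 61 + 0.25P_{Quill}.
Similarly P_{Quill} = 65 + 0.25P_{Folio}.
Plugging P_{Quill} into Folio's best response: P_{Folio} = 61 + 0.25(65 + 0.25P_{Folio}) ⇒ 0.9375P_{Folio} = 77.25, so P_{Folio} = 82.4.
Then P_{Quill} = 65 + 0.25·82.4 = 85.6.
q_{Folio} = 226 − 2·82.4 + 85.6 = 146.8.
Profit = (82.4 − 9)·146.8 = 10775.12.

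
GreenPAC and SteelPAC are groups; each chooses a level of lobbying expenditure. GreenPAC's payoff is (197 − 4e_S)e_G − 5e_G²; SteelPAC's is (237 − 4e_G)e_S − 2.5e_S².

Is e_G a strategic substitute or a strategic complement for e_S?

strategic substitutes

Expanding GreenPAC's payoff: 197e_G − 4e_Se_G − 5e_G².
∂π/∂e_G = 197 − 4e_S − 10e_G = 0, so e_G = 19.7 − 0.4e_S.
The best-response slope de_G/de_S = −0.4 < 0: the reaction function is downward-sloping, so the choices are strategic substitutes.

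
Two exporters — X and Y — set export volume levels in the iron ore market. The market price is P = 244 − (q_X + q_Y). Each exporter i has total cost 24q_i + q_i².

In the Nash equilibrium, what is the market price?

156

Exporter X's profit: π = q_X(244 − (q_X + q_Y)) − 24q_X − q_X².
∂π/∂q_X = 220 − 4q_X − q_Y = 0, so q_X = 55 − 0.25q_Y.
By symmetry q_Y = q_X; substituting into the reaction function, 1.25q_X = 55 and q_X = 44.
Equilibrium price: P = 244 − 88 = 156.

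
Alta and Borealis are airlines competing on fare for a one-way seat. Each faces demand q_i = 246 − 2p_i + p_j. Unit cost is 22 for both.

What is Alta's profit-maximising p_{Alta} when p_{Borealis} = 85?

Alta's profit: π = (p_{Alta} − 22)(246 − 2p_{Alta} + p_{Borealis}).
∂π/∂p_{Alta} = 290 − 4p_{Alta} + p_{Borealis} = 0 ⇒ p_{Alta} = 72.5 + 0.25p_{Borealis}.
At p_{Borealis} = 85: p_{Alta} = 72.5 + 0.25·85 = 93.75.

93.75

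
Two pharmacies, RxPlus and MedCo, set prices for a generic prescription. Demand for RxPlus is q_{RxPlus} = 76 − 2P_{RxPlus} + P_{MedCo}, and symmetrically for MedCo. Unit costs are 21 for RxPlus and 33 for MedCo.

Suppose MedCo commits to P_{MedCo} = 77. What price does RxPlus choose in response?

48.75

RxPlus's profit: π = (P_{RxPlus} − 21)(76 − 2P_{RxPlus} + P_{MedCo}).
∂π/∂P_{RxPlus} = 118 − 4P_{RxPlus} + P_{MedCo} = 0 ⇒ P_{RxPlus} = 29.5 + 0.25P_{MedCo}.
At P_{MedCo} = 77: P_{RxPlus} = 29.5 + 0.25·77 = 48.75.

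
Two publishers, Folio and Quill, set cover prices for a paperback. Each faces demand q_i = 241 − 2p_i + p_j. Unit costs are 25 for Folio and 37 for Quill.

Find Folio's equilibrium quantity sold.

147.2

Folio's profit: π = (p_{Folio} − 25)(241 − 2p_{Folio} + p_{Quill}).
∂π/∂p_{Folio} = 291 − 4p_{Folio} + p_{Quill} = 0 ⇒ p_{Folio} = 72.75 + 0.25p_{Quill}.
Similarly p_{Quill} = 78.75 + 0.25p_{Folio}.
Substituting the second reaction function into the first: p_{Folio} = 72.75 + 0.25(78.75 + 0.25p_{Folio}), which gives 0.9375p_{Folio} = 92.4375 ⇒ p_{Folio} = 98.6.
Then p_{Quill} = 78.75 + 0.25·98.6 = 103.4.
q_{Folio} = 241 − 2·98.6 + 103.4 = 147.2.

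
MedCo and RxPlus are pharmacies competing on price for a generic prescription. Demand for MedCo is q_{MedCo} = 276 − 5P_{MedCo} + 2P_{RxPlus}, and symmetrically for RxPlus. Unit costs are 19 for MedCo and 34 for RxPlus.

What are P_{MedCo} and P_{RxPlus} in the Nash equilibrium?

MedCo's profit: π = (P_{MedCo} − 19)(276 − 5P_{MedCo} + 2P_{RxPlus}).
∂π/∂P_{MedCo} = 371 − 10P_{MedCo} + 2P_{RxPlus} = 0 ⇒ P_{MedCo} = 37.1 + 0.2P_{RxPlus}.
Similarly P_{RxPlus} = 44.6 + 0.2P_{MedCo}.
Plugging P_{RxPlus} into MedCo's best response: P_{MedCo} = 37.1 + 0.2(44.6 + 0.2P_{MedCo}) ⇒ 0.96P_{MedCo} = 46.02, so P_{MedCo} = 47.9375.
Then P_{RxPlus} = 44.6 + 0.2·47.9375 = 54.1875.

47.9375, 54.1875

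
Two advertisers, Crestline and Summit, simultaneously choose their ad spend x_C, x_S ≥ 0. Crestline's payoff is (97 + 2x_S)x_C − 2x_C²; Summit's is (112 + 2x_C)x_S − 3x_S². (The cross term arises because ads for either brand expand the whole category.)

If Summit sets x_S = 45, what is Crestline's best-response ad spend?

Expanding Crestline's payoff: 97x_C + 2x_Sx_C − 2x_C².
∂π/∂x_C = 97 + 2x_S − 4x_C = 0, so x_C = 24.25 + 0.5x_S.
At x_S = 45: x_C = 24.25 + 0.5·45 = 46.75.

46.75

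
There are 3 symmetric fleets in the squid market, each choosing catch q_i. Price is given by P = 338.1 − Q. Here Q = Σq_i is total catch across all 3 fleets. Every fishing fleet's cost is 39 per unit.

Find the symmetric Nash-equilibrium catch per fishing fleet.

74.775

A representative fishing fleet's profit is π_i = q_i(338.1 − Q) − 39q_i, with Q = q_i + Σ_{j≠i} q_j.
First-order condition: 299.1 − 2q_i − Σ_{j≠i} q_j = 0.
In a symmetric equilibrium every fishing fleet chooses the same q, so Σ_{j≠i} q_j = 2q. The condition becomes 299.1 − 4q = 0, giving q = 299.1/4 = 74.775.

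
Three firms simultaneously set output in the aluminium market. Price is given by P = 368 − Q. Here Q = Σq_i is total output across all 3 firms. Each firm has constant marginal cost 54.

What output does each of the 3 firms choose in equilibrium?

A representative firm's profit is π_i = q_i(368 − Q) − 54q_i, with Q = q_i + Σ_{j≠i} q_j.
First-order condition: 314 − 2q_i − Σ_{j≠i} q_j = 0.
Imposing symmetry (q_j = q for all j) turns Σ_{j≠i} q_j into 2q, so 314 = 4q and q = 78.5.

78.5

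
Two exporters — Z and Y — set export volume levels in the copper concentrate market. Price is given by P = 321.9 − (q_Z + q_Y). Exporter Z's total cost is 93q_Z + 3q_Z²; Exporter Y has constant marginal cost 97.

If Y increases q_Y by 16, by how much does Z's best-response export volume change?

-2

Exporter Z's profit: π = q_Z(321.9 − (q_Z + q_Y)) − 93q_Z − 3q_Z².
∂π/∂q_Z = 228.9 − 8q_Z − q_Y = 0, so q_Z = 28.6125 − 0.125q_Y.
The reaction-function slope is −0.125, so a 16-unit rise in q_Y moves q_Z by −0.125 × 16 = −2. Z's best response falls — the actions are strategic substitutes.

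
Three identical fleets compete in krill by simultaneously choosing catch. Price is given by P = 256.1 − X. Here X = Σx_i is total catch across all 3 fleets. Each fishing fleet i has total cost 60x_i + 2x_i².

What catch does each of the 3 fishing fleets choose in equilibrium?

24.5125

A representative fishing fleet's profit is π_i = x_i(256.1 − X) − 60x_i − 2x_i², with X = x_i + Σ_{j≠i} x_j.
First-order condition: 196.1 − 6x_i − Σ_{j≠i} x_j = 0.
In a symmetric equilibrium every fishing fleet chooses the same x, so Σ_{j≠i} x_j = 2x. The condition becomes 196.1 − 8x = 0, giving x = 196.1/8 = 24.5125.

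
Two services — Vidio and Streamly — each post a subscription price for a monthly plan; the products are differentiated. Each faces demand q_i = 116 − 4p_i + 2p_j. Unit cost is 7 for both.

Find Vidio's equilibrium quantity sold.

68

Vidio's profit: π = (p_{Vidio} − 7)(116 − 4p_{Vidio} + 2p_{Streamly}).
∂π/∂p_{Vidio} = 144 − 8p_{Vidio} + 2p_{Streamly} = 0 ⇒ p_{Vidio} = 18 + 0.25p_{Streamly}.
The game is symmetric, so in equilibrium p_{Streamly} = p_{Vidio}: the reaction function gives 0.75p_{Vidio} = 18, hence p_{Vidio} = 24.
q_{Vidio} = 116 − 4·24 + 2·24 = 68.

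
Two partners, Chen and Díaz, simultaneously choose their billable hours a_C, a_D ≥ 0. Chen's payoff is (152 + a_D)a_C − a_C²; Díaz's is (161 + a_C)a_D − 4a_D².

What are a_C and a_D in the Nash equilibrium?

Expanding Chen's payoff: 152a_C + a_Da_C − a_C².
∂π/∂a_C = 152 + a_D − 2a_C = 0, so a_C = 76 + 0.5a_D.
Likewise for Díaz: a_D = 20.125 + 0.125a_C.
Substituting the second reaction function into the first: a_C = 76 + 0.5(20.125 + 0.125a_C), which gives 0.9375a_C = 86.0625 ⇒ a_C = 91.8.
Then a_D = 20.125 + 0.125·91.8 = 31.6.

91.8, 31.6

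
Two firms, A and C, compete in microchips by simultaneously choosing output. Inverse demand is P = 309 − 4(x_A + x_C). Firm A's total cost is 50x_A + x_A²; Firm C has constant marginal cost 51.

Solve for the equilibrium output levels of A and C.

Firm A's profit: π = x_A(309 − 4(x_A + x_C)) − 50x_A − x_A².
∂π/∂x_A = 259 − 10x_A − 4x_C = 0, so x_A = 25.9 − 0.4x_C.
For C: ∂π/∂x_C = 258 − 8x_C − 4x_A = 0 ⇒ x_C = 32.25 − 0.5x_A.
Solving the two reaction functions simultaneously: (1 − (−0.4)(−0.5))x_A = 25.9 − 0.4·32.25, so 0.8x_A = 13 and x_A = 16.25.
Then x_C = 32.25 − 0.5·16.25 = 24.125.

16.25, 24.125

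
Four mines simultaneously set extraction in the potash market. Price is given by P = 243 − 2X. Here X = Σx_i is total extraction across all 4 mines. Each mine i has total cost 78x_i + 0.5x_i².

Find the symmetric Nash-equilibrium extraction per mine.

15

A representative mine's profit is π_i = x_i(243 − 2X) − 78x_i − 0.5x_i², with X = x_i + Σ_{j≠i} x_j.
First-order condition: 165 − 5x_i − 2Σ_{j≠i} x_j = 0.
Imposing symmetry (x_j = x for all j) turns Σ_{j≠i} x_j into 3x, so 165 = 11x and x = 15.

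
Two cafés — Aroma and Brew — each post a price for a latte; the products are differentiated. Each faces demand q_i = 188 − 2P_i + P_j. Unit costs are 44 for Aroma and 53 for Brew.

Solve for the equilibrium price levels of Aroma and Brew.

Aroma's profit: π = (P_{Aroma} − 44)(188 − 2P_{Aroma} + P_{Brew}).
∂π/∂P_{Aroma} = 276 − 4P_{Aroma} + P_{Brew} = 0 ⇒ P_{Aroma} = 69 + 0.25P_{Brew}.
Similarly P_{Brew} = 73.5 + 0.25P_{Aroma}.
Plugging P_{Brew} into Aroma's best response: P_{Aroma} = 69 + 0.25(73.5 + 0.25P_{Aroma}) ⇒ 0.9375P_{Aroma} = 87.375, so P_{Aroma} = 93.2.
Then P_{Brew} = 73.5 + 0.25·93.2 = 96.8.

93.2, 96.8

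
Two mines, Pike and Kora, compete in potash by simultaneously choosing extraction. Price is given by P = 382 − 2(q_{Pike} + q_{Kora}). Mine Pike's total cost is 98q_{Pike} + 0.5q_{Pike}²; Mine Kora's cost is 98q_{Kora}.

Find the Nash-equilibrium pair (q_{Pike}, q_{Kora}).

35.5, 53.25

Mine Pike's profit: π = q_{Pike}(382 − 2(q_{Pike} + q_{Kora})) − 98q_{Pike} − 0.5q_{Pike}².
∂π/∂q_{Pike} = 284 − 5q_{Pike} − 2q_{Kora} = 0, so q_{Pike} = 56.8 − 0.4q_{Kora}.
For Kora: ∂π/∂q_{Kora} = 284 − 4q_{Kora} − 2q_{Pike} = 0 ⇒ q_{Kora} = 71 − 0.5q_{Pike}.
Substituting the second reaction function into the first: q_{Pike} = 56.8 − 0.4(71 − 0.5q_{Pike}), which gives 0.8q_{Pike} = 28.4 ⇒ q_{Pike} = 35.5.
Then q_{Kora} = 71 − 0.5·35.5 = 53.25.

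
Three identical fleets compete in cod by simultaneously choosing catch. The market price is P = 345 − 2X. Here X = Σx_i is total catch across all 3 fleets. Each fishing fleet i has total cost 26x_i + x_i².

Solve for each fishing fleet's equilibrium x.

31.9

A representative fishing fleet's profit is π_i = x_i(345 − 2X) − 26x_i − x_i², with X = x_i + Σ_{j≠i} x_j.
First-order condition: 319 − 6x_i − 2Σ_{j≠i} x_j = 0.
Imposing symmetry (x_j = x for all j) turns Σ_{j≠i} x_j into 2x, so 319 = 10x and x = 31.9.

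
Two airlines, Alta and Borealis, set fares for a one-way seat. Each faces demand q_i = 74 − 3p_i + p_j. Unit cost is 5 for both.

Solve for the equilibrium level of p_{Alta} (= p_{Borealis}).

Alta's profit: π = (p_{Alta} − 5)(74 − 3p_{Alta} + p_{Borealis}).
∂π/∂p_{Alta} = 89 − 6p_{Alta} + p_{Borealis} = 0 ⇒ p_{Alta} = 89/6 + (1/6)p_{Borealis}.
Setting p_{Alta} = p_{Borealis} in the reaction function: p_{Alta} = 89/6 + (1/6)p_{Alta}, so p_{Alta} = (89/6) / (5/6) = 17.8.

17.8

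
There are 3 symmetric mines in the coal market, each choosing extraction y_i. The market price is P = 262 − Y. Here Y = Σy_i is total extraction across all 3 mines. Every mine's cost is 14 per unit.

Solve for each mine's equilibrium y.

62

A representative mine's profit is π_i = y_i(262 − Y) − 14y_i, with Y = y_i + Σ_{j≠i} y_j.
First-order condition: 248 − 2y_i − Σ_{j≠i} y_j = 0.
Imposing symmetry (y_j = y for all j) turns Σ_{j≠i} y_j into 2y, so 248 = 4y and y = 62.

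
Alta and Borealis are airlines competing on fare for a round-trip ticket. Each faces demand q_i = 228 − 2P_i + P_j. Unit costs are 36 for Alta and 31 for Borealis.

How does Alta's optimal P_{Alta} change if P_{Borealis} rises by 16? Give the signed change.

Alta's profit: π = (P_{Alta} − 36)(228 − 2P_{Alta} + P_{Borealis}).
∂π/∂P_{Alta} = 300 − 4P_{Alta} + P_{Borealis} = 0 ⇒ P_{Alta} = 75 + 0.25P_{Borealis}.
The reaction-function slope is 0.25, so a 16-unit rise in P_{Borealis} moves P_{Alta} by 0.25 × 16 = 4. Alta's best response rises — the actions are strategic complements.

4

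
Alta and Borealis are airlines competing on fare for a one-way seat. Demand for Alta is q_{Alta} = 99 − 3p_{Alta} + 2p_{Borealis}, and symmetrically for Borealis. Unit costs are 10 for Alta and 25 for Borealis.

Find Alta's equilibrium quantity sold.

Alta's profit: π = (p_{Alta} − 10)(99 − 3p_{Alta} + 2p_{Borealis}).
∂π/∂p_{Alta} = 129 − 6p_{Alta} + 2p_{Borealis} = 0 ⇒ p_{Alta} = 21.5 + (1/3)p_{Borealis}.
Similarly p_{Borealis} = 29 + (1/3)p_{Alta}.
Solving the two reaction functions simultaneously: (1 − (1/3)(1/3))p_{Alta} = 21.5 + (1/3)·29, so (8/9)p_{Alta} = 187/6 and p_{Alta} = 35.0625.
Then p_{Borealis} = 29 + (1/3)·35.0625 = 40.6875.
q_{Alta} = 99 − 3·35.0625 + 2·40.6875 = 75.1875.

75.1875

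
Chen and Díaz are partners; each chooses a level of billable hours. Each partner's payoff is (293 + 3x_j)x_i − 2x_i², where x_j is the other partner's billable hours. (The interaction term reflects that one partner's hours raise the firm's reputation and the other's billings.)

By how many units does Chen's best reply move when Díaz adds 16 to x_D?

12

Chen's payoff is (293 + 3x_D)x_C − 2x_C².
∂π/∂x_C = 293 + 3x_D − 4x_C = 0, so x_C = 73.25 + 0.75x_D.
The reaction-function slope is 0.75, so a 16-unit rise in x_D moves x_C by 0.75 × 16 = 12. Chen's best response rises — the actions are strategic complements.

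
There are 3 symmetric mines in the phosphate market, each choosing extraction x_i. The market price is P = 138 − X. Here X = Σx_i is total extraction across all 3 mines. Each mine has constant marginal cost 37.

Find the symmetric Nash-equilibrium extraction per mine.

A representative mine's profit is π_i = x_i(138 − X) − 37x_i, with X = x_i + Σ_{j≠i} x_j.
First-order condition: 101 − 2x_i − Σ_{j≠i} x_j = 0.
In a symmetric equilibrium every mine chooses the same x, so Σ_{j≠i} x_j = 2x. The condition becomes 101 − 4x = 0, giving x = 101/4 = 25.25.

25.25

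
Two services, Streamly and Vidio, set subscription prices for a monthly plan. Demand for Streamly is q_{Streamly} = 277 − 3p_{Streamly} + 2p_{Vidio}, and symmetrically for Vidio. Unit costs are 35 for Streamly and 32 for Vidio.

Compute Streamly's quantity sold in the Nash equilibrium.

179.8125

Streamly's profit: π = (p_{Streamly} − 35)(277 − 3p_{Streamly} + 2p_{Vidio}).
∂π/∂p_{Streamly} = 382 − 6p_{Streamly} + 2p_{Vidio} = 0 ⇒ p_{Streamly} = 191/3 + (1/3)p_{Vidio}.
Similarly p_{Vidio} = 373/6 + (1/3)p_{Streamly}.
Solving the two reaction functions simultaneously: (1 − (1/3)(1/3))p_{Streamly} = 191/3 + (1/3)·(373/6), so (8/9)p_{Streamly} = 1519/18 and p_{Streamly} = 94.9375.
Then p_{Vidio} = 373/6 + (1/3)·94.9375 = 93.8125.
q_{Streamly} = 277 − 3·94.9375 + 2·93.8125 = 179.8125.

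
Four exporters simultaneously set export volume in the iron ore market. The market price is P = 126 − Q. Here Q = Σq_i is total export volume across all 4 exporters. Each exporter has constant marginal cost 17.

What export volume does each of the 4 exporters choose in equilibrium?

21.8

A representative exporter's profit is π_i = q_i(126 − Q) − 17q_i, with Q = q_i + Σ_{j≠i} q_j.
First-order condition: 109 − 2q_i − Σ_{j≠i} q_j = 0.
In a symmetric equilibrium every exporter chooses the same q, so Σ_{j≠i} q_j = 3q. The condition becomes 109 − 5q = 0, giving q = 109/5 = 21.8.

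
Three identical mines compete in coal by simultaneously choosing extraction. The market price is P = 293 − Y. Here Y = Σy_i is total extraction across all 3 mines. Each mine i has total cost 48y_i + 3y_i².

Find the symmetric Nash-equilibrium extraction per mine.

24.5

A representative mine's profit is π_i = y_i(293 − Y) − 48y_i − 3y_i², with Y = y_i + Σ_{j≠i} y_j.
First-order condition: 245 − 8y_i − Σ_{j≠i} y_j = 0.
In a symmetric equilibrium every mine chooses the same y, so Σ_{j≠i} y_j = 2y. The condition becomes 245 − 10y = 0, giving y = 245/10 = 24.5.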